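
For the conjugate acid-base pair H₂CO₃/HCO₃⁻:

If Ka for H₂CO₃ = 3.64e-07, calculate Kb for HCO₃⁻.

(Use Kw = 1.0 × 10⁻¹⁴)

For a conjugate pair Ka × Kb = Kw, so Kb = Kw/Ka = 1.0 × 10⁻¹⁴ / 3.64e-07 = 2.75e-08.

K_b = 2.75e-08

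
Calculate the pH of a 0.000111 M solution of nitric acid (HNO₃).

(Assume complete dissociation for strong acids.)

[H⁺] = 0.000111 M for strong acid. pH = -log[H⁺] = -log(0.000111)

pH = 3.95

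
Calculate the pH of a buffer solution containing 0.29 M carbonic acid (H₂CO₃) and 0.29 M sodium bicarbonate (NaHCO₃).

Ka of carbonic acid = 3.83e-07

pKa = -log(3.83e-07) = 6.42. pH = pKa + log([A⁻]/[HA]) = 6.42 + log(0.29/0.29)

pH = 6.42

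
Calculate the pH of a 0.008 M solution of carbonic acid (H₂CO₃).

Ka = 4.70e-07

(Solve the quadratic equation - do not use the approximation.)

x² + Ka×x - Ka×C = 0. Using quadratic formula: [H⁺] = 6.1084e-05

pH = 4.21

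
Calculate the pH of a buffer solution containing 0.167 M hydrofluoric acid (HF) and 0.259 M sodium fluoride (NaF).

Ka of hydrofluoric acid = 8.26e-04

pKa = -log(8.26e-04) = 3.08. pH = pKa + log([A⁻]/[HA]) = 3.08 + log(0.259/0.167)

pH = 3.27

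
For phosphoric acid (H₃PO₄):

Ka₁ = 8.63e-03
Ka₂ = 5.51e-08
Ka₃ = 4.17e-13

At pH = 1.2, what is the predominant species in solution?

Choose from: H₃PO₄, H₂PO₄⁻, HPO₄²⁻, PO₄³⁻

pKa₁ = 2.06, pKa₂ = 7.26, pKa₃ = 12.38. For a polyprotic acid the predominant species crosses at each pKa: below pKa_n the protonated form dominates, above it the deprotonated form does. At pH = 1.2, the predominant species is H₃PO₄.

H₃PO₄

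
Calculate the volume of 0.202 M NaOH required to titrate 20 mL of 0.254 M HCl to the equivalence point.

At equivalence: moles acid = moles base. moles HCl = 0.254 × 20/1000 = 0.00508 mol. V_base = moles / 0.202 × 1000 = 25.1 mL.

V_{base} = 25.1 mL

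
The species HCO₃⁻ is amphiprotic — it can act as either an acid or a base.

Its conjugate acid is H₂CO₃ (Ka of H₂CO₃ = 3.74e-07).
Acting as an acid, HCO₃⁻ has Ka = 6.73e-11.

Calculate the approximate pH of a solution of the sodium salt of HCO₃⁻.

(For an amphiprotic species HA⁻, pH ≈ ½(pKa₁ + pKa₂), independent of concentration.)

pKa₁ = -log(3.74e-07) = 6.43; pKa₂ = -log(6.73e-11) = 10.17. For an amphiprotic species, pH ≈ ½(pKa₁ + pKa₂) = ½(6.43 + 10.17) = 8.30.

pH = 8.30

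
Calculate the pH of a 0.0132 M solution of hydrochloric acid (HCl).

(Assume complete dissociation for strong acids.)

[H⁺] = 0.0132 M for strong acid. pH = -log[H⁺] = -log(0.0132)

pH = 1.88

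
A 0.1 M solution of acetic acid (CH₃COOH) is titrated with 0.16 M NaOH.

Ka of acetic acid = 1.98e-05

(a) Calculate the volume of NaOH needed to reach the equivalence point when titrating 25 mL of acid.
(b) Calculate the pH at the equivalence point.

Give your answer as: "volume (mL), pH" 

moles acid = 0.1 × 25/1000 = 0.0025 mol; V_base = moles/0.16 × 1000 = 15.6 mL. At equivalence only the conjugate base is present: [A⁻] = 0.0025/0.041 = 6.1538e-02 M. Kb = Kw/Ka = 5.05e-10; [OH⁻] = √(Kb × [A⁻]) = 5.5749e-06; pOH = 5.25; pH = 14 - pOH = 8.75.

V = 15.6 mL, pH = 8.75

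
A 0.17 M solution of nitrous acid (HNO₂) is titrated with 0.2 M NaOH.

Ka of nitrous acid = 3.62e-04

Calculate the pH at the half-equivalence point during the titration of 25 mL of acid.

At half-equivalence [HA] = [A⁻], so Henderson-Hasselbalch gives pH = pKa = -log(3.62e-04) = 3.44.

pH = pKa = 3.44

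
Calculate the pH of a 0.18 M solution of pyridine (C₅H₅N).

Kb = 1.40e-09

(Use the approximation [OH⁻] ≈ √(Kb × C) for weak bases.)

[OH⁻] = √(Kb × C) = √(1.40e-09 × 0.18) = 1.5875e-05. pOH = 4.80, pH = 14 - pOH

pH = 9.20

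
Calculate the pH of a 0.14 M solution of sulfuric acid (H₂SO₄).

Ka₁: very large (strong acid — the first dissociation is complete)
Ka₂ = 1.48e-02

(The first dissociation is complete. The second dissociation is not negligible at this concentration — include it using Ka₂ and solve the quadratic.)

First dissociation is complete: [H⁺]₀ = [HSO₄⁻]₀ = C = 0.14 M. Second dissociation HSO₄⁻ ⇌ H⁺ + SO₄²⁻: let x = [SO₄²⁻]. Ka₂ = (C + x)·x / (C − x) = 1.48e-02 → x² + (C + Ka₂)·x − Ka₂·C = 0 → x² + 0.15480·x − 2.072e-03 = 0. x = (−0.15480 + √(0.15480² + 4 × 2.072e-03)) / 2 = 1.2393e-02 M. [H⁺] = C + x = 0.14 + 1.2393e-02 = 1.5239e-01 M. pH = -log(1.5239e-01) = 0.82.

pH = 0.82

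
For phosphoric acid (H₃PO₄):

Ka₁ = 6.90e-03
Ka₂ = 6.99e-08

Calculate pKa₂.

pKa₂ = -log(Ka₂) = -log(6.99e-08) = 7.16.

pK_{a2} = 7.16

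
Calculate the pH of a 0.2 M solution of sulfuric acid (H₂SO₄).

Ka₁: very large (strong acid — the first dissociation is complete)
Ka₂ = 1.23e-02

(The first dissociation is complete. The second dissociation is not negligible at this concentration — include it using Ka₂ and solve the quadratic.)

First dissociation is complete: [H⁺]₀ = [HSO₄⁻]₀ = C = 0.2 M. Second dissociation HSO₄⁻ ⇌ H⁺ + SO₄²⁻: let x = [SO₄²⁻]. Ka₂ = (C + x)·x / (C − x) = 1.23e-02 → x² + (C + Ka₂)·x − Ka₂·C = 0 → x² + 0.21230·x − 2.460e-03 = 0. x = (−0.21230 + √(0.21230² + 4 × 2.460e-03)) / 2 = 1.1016e-02 M. [H⁺] = C + x = 0.2 + 1.1016e-02 = 2.1102e-01 M. pH = -log(2.1102e-01) = 0.68.

pH = 0.68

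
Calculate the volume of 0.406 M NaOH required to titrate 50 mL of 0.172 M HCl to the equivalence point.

At equivalence: moles acid = moles base. moles HCl = 0.172 × 50/1000 = 0.0086 mol. V_base = moles / 0.406 × 1000 = 21.2 mL.

V_{base} = 21.2 mL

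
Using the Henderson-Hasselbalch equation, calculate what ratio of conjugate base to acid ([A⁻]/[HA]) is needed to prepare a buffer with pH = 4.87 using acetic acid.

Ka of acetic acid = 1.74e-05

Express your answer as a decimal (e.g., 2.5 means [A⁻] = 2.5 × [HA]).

pKa = -log(1.74e-05) = 4.7595. pH = pKa + log([A⁻]/[HA]), so log([A⁻]/[HA]) = pH − pKa = 4.87 − 4.7595 = 0.1105. [A⁻]/[HA] = 10^(0.1105) = 1.29

[A⁻]/[HA] = 1.29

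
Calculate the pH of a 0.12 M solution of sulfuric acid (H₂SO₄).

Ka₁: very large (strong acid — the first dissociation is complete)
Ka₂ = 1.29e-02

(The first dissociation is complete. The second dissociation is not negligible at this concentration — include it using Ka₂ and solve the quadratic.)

First dissociation is complete: [H⁺]₀ = [HSO₄⁻]₀ = C = 0.12 M. Second dissociation HSO₄⁻ ⇌ H⁺ + SO₄²⁻: let x = [SO₄²⁻]. Ka₂ = (C + x)·x / (C − x) = 1.29e-02 → x² + (C + Ka₂)·x − Ka₂·C = 0 → x² + 0.13290·x − 1.548e-03 = 0. x = (−0.13290 + √(0.13290² + 4 × 1.548e-03)) / 2 = 1.0774e-02 M. [H⁺] = C + x = 0.12 + 1.0774e-02 = 1.3077e-01 M. pH = -log(1.3077e-01) = 0.88.

pH = 0.88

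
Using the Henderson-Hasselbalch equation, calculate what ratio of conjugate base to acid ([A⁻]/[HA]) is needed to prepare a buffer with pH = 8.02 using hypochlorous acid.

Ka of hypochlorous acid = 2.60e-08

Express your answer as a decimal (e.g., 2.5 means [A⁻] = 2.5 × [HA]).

pKa = -log(2.60e-08) = 7.5850. pH = pKa + log([A⁻]/[HA]), so log([A⁻]/[HA]) = pH − pKa = 8.02 − 7.5850 = 0.4350. [A⁻]/[HA] = 10^(0.4350) = 2.72

[A⁻]/[HA] = 2.72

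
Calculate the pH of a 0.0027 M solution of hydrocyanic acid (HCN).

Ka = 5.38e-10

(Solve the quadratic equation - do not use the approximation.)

x² + Ka×x - Ka×C = 0. Using quadratic formula: [H⁺] = 1.2050e-06

pH = 5.92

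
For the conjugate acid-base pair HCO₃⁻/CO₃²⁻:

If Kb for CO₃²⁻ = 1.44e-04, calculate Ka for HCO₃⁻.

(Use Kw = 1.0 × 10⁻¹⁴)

For a conjugate pair Ka × Kb = Kw, so Ka = Kw/Kb = 1.0 × 10⁻¹⁴ / 1.44e-04 = 6.94e-11.

K_a = 6.94e-11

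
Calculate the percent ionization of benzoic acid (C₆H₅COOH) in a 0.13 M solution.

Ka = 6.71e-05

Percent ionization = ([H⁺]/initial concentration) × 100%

Using Ka equilibrium: x² + Ka×x - Ka×C = 0. Solving: [H⁺] = 2.9201e-03. Percent = (2.9201e-03/0.13) × 100

Percent ionization = 2.25%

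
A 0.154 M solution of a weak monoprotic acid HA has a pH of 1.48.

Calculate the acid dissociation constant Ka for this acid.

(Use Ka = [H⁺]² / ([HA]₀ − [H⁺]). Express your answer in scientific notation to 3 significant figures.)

[H⁺] = 10^(−pH) = 10^(−1.48) = 3.311e-02 M. For HA ⇌ H⁺ + A⁻, Ka = [H⁺][A⁻]/[HA] = [H⁺]² / ([HA]₀ − [H⁺]) = (3.311e-02)² / (0.154 − 3.311e-02) = 9.07e-03.

K_a = 9.07e-03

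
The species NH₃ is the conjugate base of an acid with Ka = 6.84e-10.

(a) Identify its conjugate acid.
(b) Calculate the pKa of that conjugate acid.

(a) The conjugate acid is formed by adding one H⁺ to NH₃, giving NH₄⁺. (b) pKa = -log(Ka) = -log(6.84e-10) = 9.16.

Conjugate acid: NH₄⁺; pK_a = 9.16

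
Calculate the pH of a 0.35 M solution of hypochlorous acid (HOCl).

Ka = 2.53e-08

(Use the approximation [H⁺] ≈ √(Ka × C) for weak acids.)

[H⁺] = √(Ka × C) = √(2.53e-08 × 0.35) = 9.4101e-05. pH = -log(9.4101e-05)

pH = 4.03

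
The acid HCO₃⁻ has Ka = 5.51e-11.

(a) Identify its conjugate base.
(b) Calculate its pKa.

(a) The conjugate base is formed by removing one H⁺ from HCO₃⁻, giving CO₃²⁻. (b) pKa = -log(Ka) = -log(5.51e-11) = 10.26.

Conjugate base: CO₃²⁻; pK_a = 10.26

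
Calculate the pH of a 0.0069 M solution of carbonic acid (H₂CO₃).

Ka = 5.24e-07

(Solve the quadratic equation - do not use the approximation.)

x² + Ka×x - Ka×C = 0. Using quadratic formula: [H⁺] = 5.9868e-05

pH = 4.22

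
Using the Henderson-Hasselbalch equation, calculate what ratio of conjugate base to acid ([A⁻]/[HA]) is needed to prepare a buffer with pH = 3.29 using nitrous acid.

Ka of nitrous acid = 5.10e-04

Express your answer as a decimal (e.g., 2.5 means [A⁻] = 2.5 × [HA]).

pKa = -log(5.10e-04) = 3.2924. pH = pKa + log([A⁻]/[HA]), so log([A⁻]/[HA]) = pH − pKa = 3.29 − 3.2924 = -0.0024. [A⁻]/[HA] = 10^(-0.0024) = 0.994

[A⁻]/[HA] = 0.994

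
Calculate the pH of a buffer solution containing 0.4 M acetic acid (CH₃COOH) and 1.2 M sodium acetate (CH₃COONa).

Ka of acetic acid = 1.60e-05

pKa = -log(1.60e-05) = 4.80. pH = pKa + log([A⁻]/[HA]) = 4.80 + log(1.2/0.4)

pH = 5.27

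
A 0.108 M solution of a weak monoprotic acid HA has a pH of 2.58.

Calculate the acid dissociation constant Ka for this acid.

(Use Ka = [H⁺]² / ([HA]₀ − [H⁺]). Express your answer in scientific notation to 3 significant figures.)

[H⁺] = 10^(−pH) = 10^(−2.58) = 2.630e-03 M. For HA ⇌ H⁺ + A⁻, Ka = [H⁺][A⁻]/[HA] = [H⁺]² / ([HA]₀ − [H⁺]) = (2.630e-03)² / (0.108 − 2.630e-03) = 6.57e-05.

K_a = 6.57e-05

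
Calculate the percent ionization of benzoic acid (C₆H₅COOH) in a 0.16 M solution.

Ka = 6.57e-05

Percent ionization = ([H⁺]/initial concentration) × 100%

Using Ka equilibrium: x² + Ka×x - Ka×C = 0. Solving: [H⁺] = 3.2095e-03. Percent = (3.2095e-03/0.16) × 100

Percent ionization = 2.01%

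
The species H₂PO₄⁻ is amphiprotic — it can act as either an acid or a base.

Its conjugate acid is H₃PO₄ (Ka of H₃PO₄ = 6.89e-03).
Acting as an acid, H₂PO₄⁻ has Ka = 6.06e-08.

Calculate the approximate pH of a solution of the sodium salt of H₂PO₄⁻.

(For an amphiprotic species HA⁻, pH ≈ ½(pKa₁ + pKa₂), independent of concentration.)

pKa₁ = -log(6.89e-03) = 2.16; pKa₂ = -log(6.06e-08) = 7.22. For an amphiprotic species, pH ≈ ½(pKa₁ + pKa₂) = ½(2.16 + 7.22) = 4.69.

pH = 4.69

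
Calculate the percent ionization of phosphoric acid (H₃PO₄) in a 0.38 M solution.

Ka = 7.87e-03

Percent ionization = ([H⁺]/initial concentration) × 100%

Using Ka equilibrium: x² + Ka×x - Ka×C = 0. Solving: [H⁺] = 5.0893e-02. Percent = (5.0893e-02/0.38) × 100

Percent ionization = 13.4%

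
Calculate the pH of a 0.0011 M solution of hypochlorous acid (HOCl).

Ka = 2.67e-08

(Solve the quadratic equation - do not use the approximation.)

x² + Ka×x - Ka×C = 0. Using quadratic formula: [H⁺] = 5.4061e-06

pH = 5.27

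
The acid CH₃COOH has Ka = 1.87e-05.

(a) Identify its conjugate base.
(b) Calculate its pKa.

(a) The conjugate base is formed by removing one H⁺ from CH₃COOH, giving CH₃COO⁻. (b) pKa = -log(Ka) = -log(1.87e-05) = 4.73.

Conjugate base: CH₃COO⁻; pK_a = 4.73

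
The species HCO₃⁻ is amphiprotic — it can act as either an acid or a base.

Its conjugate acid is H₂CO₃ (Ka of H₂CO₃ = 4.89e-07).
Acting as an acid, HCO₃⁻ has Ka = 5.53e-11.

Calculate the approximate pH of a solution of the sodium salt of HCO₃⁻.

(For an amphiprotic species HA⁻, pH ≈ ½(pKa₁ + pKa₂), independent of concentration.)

pKa₁ = -log(4.89e-07) = 6.31; pKa₂ = -log(5.53e-11) = 10.26. For an amphiprotic species, pH ≈ ½(pKa₁ + pKa₂) = ½(6.31 + 10.26) = 8.28.

pH = 8.28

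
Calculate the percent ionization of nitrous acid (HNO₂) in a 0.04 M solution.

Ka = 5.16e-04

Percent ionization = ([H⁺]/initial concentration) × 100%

Using Ka equilibrium: x² + Ka×x - Ka×C = 0. Solving: [H⁺] = 4.2924e-03. Percent = (4.2924e-03/0.04) × 100

Percent ionization = 10.7%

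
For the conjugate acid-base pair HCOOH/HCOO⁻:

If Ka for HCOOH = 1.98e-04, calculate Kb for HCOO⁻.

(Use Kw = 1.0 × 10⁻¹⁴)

For a conjugate pair Ka × Kb = Kw, so Kb = Kw/Ka = 1.0 × 10⁻¹⁴ / 1.98e-04 = 5.05e-11.

K_b = 5.05e-11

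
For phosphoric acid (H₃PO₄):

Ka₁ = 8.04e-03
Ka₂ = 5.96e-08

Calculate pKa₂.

pKa₂ = -log(Ka₂) = -log(5.96e-08) = 7.22.

pK_{a2} = 7.22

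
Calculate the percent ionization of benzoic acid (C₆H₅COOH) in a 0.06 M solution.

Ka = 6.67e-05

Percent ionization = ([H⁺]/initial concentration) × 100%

Using Ka equilibrium: x² + Ka×x - Ka×C = 0. Solving: [H⁺] = 1.9674e-03. Percent = (1.9674e-03/0.06) × 100

Percent ionization = 3.28%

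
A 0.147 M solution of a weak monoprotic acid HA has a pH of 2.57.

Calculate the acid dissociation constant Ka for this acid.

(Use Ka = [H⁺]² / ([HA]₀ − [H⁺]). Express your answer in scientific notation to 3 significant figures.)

[H⁺] = 10^(−pH) = 10^(−2.57) = 2.692e-03 M. For HA ⇌ H⁺ + A⁻, Ka = [H⁺][A⁻]/[HA] = [H⁺]² / ([HA]₀ − [H⁺]) = (2.692e-03)² / (0.147 − 2.692e-03) = 5.02e-05.

K_a = 5.02e-05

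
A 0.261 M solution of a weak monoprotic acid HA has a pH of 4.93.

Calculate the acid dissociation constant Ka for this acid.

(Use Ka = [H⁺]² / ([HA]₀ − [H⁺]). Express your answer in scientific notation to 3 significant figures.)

[H⁺] = 10^(−pH) = 10^(−4.93) = 1.175e-05 M. For HA ⇌ H⁺ + A⁻, Ka = [H⁺][A⁻]/[HA] = [H⁺]² / ([HA]₀ − [H⁺]) = (1.175e-05)² / (0.261 − 1.175e-05) = 5.29e-10.

K_a = 5.29e-10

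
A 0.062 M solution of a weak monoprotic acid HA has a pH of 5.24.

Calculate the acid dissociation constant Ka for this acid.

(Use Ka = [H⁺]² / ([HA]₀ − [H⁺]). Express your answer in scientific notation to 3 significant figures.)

[H⁺] = 10^(−pH) = 10^(−5.24) = 5.754e-06 M. For HA ⇌ H⁺ + A⁻, Ka = [H⁺][A⁻]/[HA] = [H⁺]² / ([HA]₀ − [H⁺]) = (5.754e-06)² / (0.062 − 5.754e-06) = 5.34e-10.

K_a = 5.34e-10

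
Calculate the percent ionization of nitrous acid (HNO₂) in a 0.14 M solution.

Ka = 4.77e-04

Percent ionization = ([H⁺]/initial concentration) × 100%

Using Ka equilibrium: x² + Ka×x - Ka×C = 0. Solving: [H⁺] = 7.9369e-03. Percent = (7.9369e-03/0.14) × 100

Percent ionization = 5.67%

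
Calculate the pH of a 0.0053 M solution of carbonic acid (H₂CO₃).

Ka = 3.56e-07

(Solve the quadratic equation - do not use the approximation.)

x² + Ka×x - Ka×C = 0. Using quadratic formula: [H⁺] = 4.3260e-05

pH = 4.36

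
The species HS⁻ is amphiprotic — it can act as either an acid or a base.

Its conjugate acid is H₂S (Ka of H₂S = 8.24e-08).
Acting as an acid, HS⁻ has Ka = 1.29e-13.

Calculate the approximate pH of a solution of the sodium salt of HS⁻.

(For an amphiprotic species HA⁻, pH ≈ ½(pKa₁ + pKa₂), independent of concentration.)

pKa₁ = -log(8.24e-08) = 7.08; pKa₂ = -log(1.29e-13) = 12.89. For an amphiprotic species, pH ≈ ½(pKa₁ + pKa₂) = ½(7.08 + 12.89) = 9.99.

pH = 9.99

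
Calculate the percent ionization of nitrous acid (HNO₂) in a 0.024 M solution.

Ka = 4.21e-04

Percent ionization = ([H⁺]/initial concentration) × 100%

Using Ka equilibrium: x² + Ka×x - Ka×C = 0. Solving: [H⁺] = 2.9751e-03. Percent = (2.9751e-03/0.024) × 100

Percent ionization = 12.4%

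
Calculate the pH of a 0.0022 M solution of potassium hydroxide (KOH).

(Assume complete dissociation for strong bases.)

[OH⁻] = 0.0022 M for strong base. pOH = -log[OH⁻] = 2.66, pH = 14 - pOH

pH = 11.34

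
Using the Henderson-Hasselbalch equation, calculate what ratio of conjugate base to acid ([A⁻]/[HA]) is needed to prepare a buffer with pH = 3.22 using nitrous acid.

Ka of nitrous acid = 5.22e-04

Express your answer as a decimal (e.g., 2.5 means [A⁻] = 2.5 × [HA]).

pKa = -log(5.22e-04) = 3.2823. pH = pKa + log([A⁻]/[HA]), so log([A⁻]/[HA]) = pH − pKa = 3.22 − 3.2823 = -0.0623. [A⁻]/[HA] = 10^(-0.0623) = 0.866

[A⁻]/[HA] = 0.866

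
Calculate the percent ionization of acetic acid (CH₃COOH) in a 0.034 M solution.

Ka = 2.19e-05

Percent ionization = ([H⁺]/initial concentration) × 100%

Using Ka equilibrium: x² + Ka×x - Ka×C = 0. Solving: [H⁺] = 8.5202e-04. Percent = (8.5202e-04/0.034) × 100

Percent ionization = 2.51%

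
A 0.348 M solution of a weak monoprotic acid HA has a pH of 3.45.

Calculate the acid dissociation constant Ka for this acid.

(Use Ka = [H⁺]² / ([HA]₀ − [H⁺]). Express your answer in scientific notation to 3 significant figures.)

[H⁺] = 10^(−pH) = 10^(−3.45) = 3.548e-04 M. For HA ⇌ H⁺ + A⁻, Ka = [H⁺][A⁻]/[HA] = [H⁺]² / ([HA]₀ − [H⁺]) = (3.548e-04)² / (0.348 − 3.548e-04) = 3.62e-07.

K_a = 3.62e-07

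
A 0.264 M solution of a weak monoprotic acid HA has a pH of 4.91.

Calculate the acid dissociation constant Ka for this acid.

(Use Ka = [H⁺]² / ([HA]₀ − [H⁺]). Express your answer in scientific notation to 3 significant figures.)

[H⁺] = 10^(−pH) = 10^(−4.91) = 1.230e-05 M. For HA ⇌ H⁺ + A⁻, Ka = [H⁺][A⁻]/[HA] = [H⁺]² / ([HA]₀ − [H⁺]) = (1.230e-05)² / (0.264 − 1.230e-05) = 5.73e-10.

K_a = 5.73e-10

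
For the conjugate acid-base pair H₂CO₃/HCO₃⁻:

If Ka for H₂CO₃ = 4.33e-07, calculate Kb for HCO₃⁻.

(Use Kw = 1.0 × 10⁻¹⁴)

For a conjugate pair Ka × Kb = Kw, so Kb = Kw/Ka = 1.0 × 10⁻¹⁴ / 4.33e-07 = 2.31e-08.

K_b = 2.31e-08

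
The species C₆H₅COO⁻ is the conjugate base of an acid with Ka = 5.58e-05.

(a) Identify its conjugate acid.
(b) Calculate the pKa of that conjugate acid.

(a) The conjugate acid is formed by adding one H⁺ to C₆H₅COO⁻, giving C₆H₅COOH. (b) pKa = -log(Ka) = -log(5.58e-05) = 4.25.

Conjugate acid: C₆H₅COOH; pK_a = 4.25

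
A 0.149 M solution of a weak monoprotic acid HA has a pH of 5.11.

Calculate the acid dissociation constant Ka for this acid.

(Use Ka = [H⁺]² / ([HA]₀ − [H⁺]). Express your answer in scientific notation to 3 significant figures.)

[H⁺] = 10^(−pH) = 10^(−5.11) = 7.762e-06 M. For HA ⇌ H⁺ + A⁻, Ka = [H⁺][A⁻]/[HA] = [H⁺]² / ([HA]₀ − [H⁺]) = (7.762e-06)² / (0.149 − 7.762e-06) = 4.04e-10.

K_a = 4.04e-10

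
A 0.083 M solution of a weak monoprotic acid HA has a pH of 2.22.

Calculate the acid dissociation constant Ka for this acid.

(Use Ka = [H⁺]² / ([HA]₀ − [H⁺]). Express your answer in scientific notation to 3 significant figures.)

[H⁺] = 10^(−pH) = 10^(−2.22) = 6.026e-03 M. For HA ⇌ H⁺ + A⁻, Ka = [H⁺][A⁻]/[HA] = [H⁺]² / ([HA]₀ − [H⁺]) = (6.026e-03)² / (0.083 − 6.026e-03) = 4.72e-04.

K_a = 4.72e-04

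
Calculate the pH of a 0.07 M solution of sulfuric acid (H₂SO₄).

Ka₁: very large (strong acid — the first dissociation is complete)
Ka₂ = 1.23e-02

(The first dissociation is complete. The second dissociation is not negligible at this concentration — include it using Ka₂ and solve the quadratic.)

First dissociation is complete: [H⁺]₀ = [HSO₄⁻]₀ = C = 0.07 M. Second dissociation HSO₄⁻ ⇌ H⁺ + SO₄²⁻: let x = [SO₄²⁻]. Ka₂ = (C + x)·x / (C − x) = 1.23e-02 → x² + (C + Ka₂)·x − Ka₂·C = 0 → x² + 0.08230·x − 8.610e-04 = 0. x = (−0.08230 + √(0.08230² + 4 × 8.610e-04)) / 2 = 9.3903e-03 M. [H⁺] = C + x = 0.07 + 9.3903e-03 = 7.9390e-02 M. pH = -log(7.9390e-02) = 1.10.

pH = 1.10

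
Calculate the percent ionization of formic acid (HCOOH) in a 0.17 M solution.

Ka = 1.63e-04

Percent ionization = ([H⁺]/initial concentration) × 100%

Using Ka equilibrium: x² + Ka×x - Ka×C = 0. Solving: [H⁺] = 5.1832e-03. Percent = (5.1832e-03/0.17) × 100

Percent ionization = 3.05%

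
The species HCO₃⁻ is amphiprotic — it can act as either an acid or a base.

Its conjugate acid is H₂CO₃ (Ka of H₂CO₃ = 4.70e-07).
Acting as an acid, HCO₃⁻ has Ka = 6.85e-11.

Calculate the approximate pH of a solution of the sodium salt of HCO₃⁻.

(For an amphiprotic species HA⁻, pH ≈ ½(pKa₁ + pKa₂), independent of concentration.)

pKa₁ = -log(4.70e-07) = 6.33; pKa₂ = -log(6.85e-11) = 10.16. For an amphiprotic species, pH ≈ ½(pKa₁ + pKa₂) = ½(6.33 + 10.16) = 8.25.

pH = 8.25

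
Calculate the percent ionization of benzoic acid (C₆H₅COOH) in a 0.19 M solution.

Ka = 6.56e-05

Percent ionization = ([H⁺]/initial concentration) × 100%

Using Ka equilibrium: x² + Ka×x - Ka×C = 0. Solving: [H⁺] = 3.4978e-03. Percent = (3.4978e-03/0.19) × 100

Percent ionization = 1.84%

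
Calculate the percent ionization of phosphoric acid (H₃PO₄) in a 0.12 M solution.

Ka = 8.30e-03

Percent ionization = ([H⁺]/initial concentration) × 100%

Using Ka equilibrium: x² + Ka×x - Ka×C = 0. Solving: [H⁺] = 2.7681e-02. Percent = (2.7681e-02/0.12) × 100

Percent ionization = 23.1%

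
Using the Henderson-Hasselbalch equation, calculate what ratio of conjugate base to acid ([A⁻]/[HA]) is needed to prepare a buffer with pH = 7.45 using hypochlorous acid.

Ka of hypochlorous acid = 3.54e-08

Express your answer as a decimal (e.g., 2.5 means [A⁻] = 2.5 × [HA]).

pKa = -log(3.54e-08) = 7.4510. pH = pKa + log([A⁻]/[HA]), so log([A⁻]/[HA]) = pH − pKa = 7.45 − 7.4510 = -0.0010. [A⁻]/[HA] = 10^(-0.0010) = 0.998

[A⁻]/[HA] = 0.998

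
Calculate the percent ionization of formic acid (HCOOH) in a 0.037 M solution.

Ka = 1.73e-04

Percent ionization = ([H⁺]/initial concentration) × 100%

Using Ka equilibrium: x² + Ka×x - Ka×C = 0. Solving: [H⁺] = 2.4450e-03. Percent = (2.4450e-03/0.037) × 100

Percent ionization = 6.61%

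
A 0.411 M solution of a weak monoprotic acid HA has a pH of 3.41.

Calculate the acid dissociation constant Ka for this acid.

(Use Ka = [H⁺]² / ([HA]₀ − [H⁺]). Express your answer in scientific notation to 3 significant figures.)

[H⁺] = 10^(−pH) = 10^(−3.41) = 3.890e-04 M. For HA ⇌ H⁺ + A⁻, Ka = [H⁺][A⁻]/[HA] = [H⁺]² / ([HA]₀ − [H⁺]) = (3.890e-04)² / (0.411 − 3.890e-04) = 3.69e-07.

K_a = 3.69e-07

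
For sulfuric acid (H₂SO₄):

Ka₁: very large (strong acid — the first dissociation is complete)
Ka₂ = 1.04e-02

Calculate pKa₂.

pKa₂ = -log(Ka₂) = -log(1.04e-02) = 1.98.

pK_{a2} = 1.98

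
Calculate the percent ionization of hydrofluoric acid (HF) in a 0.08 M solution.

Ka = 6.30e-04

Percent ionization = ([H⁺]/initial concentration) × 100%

Using Ka equilibrium: x² + Ka×x - Ka×C = 0. Solving: [H⁺] = 6.7913e-03. Percent = (6.7913e-03/0.08) × 100

Percent ionization = 8.49%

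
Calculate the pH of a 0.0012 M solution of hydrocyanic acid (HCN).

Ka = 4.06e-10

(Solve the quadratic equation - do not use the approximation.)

x² + Ka×x - Ka×C = 0. Using quadratic formula: [H⁺] = 6.9779e-07

pH = 6.16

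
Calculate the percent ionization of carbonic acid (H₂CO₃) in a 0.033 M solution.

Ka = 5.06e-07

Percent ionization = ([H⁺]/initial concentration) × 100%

Using Ka equilibrium: x² + Ka×x - Ka×C = 0. Solving: [H⁺] = 1.2897e-04. Percent = (1.2897e-04/0.033) × 100

Percent ionization = 0.391%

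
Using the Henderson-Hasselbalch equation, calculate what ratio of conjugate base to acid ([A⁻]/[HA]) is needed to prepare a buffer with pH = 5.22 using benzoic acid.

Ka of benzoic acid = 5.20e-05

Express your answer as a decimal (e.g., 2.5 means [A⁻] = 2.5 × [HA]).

pKa = -log(5.20e-05) = 4.2840. pH = pKa + log([A⁻]/[HA]), so log([A⁻]/[HA]) = pH − pKa = 5.22 − 4.2840 = 0.9360. [A⁻]/[HA] = 10^(0.9360) = 8.63

[A⁻]/[HA] = 8.63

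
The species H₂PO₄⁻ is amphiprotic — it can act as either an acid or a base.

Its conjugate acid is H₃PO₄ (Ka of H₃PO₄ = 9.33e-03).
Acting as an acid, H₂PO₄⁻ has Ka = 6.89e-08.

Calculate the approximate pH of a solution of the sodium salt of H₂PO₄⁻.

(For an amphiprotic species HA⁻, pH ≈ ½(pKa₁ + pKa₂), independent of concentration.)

pKa₁ = -log(9.33e-03) = 2.03; pKa₂ = -log(6.89e-08) = 7.16. For an amphiprotic species, pH ≈ ½(pKa₁ + pKa₂) = ½(2.03 + 7.16) = 4.60.

pH = 4.60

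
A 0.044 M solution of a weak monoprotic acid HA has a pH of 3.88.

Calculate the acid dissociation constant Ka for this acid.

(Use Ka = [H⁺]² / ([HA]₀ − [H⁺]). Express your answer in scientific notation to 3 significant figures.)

[H⁺] = 10^(−pH) = 10^(−3.88) = 1.318e-04 M. For HA ⇌ H⁺ + A⁻, Ka = [H⁺][A⁻]/[HA] = [H⁺]² / ([HA]₀ − [H⁺]) = (1.318e-04)² / (0.044 − 1.318e-04) = 3.96e-07.

K_a = 3.96e-07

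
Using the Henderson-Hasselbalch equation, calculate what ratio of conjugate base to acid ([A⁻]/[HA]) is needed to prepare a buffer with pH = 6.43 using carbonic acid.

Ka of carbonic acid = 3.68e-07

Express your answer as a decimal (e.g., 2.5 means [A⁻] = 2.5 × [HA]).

pKa = -log(3.68e-07) = 6.4342. pH = pKa + log([A⁻]/[HA]), so log([A⁻]/[HA]) = pH − pKa = 6.43 − 6.4342 = -0.0042. [A⁻]/[HA] = 10^(-0.0042) = 0.990

[A⁻]/[HA] = 0.990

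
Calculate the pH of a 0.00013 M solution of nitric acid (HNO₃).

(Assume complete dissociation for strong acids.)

[H⁺] = 0.00013 M for strong acid. pH = -log[H⁺] = -log(0.00013)

pH = 3.89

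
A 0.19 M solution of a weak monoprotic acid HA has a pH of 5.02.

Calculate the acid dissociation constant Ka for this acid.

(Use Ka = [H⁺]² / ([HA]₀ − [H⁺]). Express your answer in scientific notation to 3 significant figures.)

[H⁺] = 10^(−pH) = 10^(−5.02) = 9.550e-06 M. For HA ⇌ H⁺ + A⁻, Ka = [H⁺][A⁻]/[HA] = [H⁺]² / ([HA]₀ − [H⁺]) = (9.550e-06)² / (0.19 − 9.550e-06) = 4.80e-10.

K_a = 4.80e-10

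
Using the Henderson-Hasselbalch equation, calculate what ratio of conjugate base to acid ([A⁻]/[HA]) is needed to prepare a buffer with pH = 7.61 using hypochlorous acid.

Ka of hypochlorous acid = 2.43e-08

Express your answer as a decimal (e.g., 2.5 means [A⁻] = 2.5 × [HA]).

pKa = -log(2.43e-08) = 7.6144. pH = pKa + log([A⁻]/[HA]), so log([A⁻]/[HA]) = pH − pKa = 7.61 − 7.6144 = -0.0044. [A⁻]/[HA] = 10^(-0.0044) = 0.990

[A⁻]/[HA] = 0.990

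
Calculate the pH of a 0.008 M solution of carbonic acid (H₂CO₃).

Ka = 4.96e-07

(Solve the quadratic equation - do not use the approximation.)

x² + Ka×x - Ka×C = 0. Using quadratic formula: [H⁺] = 6.2745e-05

pH = 4.20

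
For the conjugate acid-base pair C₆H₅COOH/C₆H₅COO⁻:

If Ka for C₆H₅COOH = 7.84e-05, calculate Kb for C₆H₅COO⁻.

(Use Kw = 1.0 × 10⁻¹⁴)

For a conjugate pair Ka × Kb = Kw, so Kb = Kw/Ka = 1.0 × 10⁻¹⁴ / 7.84e-05 = 1.28e-10.

K_b = 1.28e-10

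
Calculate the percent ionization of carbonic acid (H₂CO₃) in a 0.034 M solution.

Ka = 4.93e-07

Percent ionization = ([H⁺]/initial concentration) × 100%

Using Ka equilibrium: x² + Ka×x - Ka×C = 0. Solving: [H⁺] = 1.2922e-04. Percent = (1.2922e-04/0.034) × 100

Percent ionization = 0.38%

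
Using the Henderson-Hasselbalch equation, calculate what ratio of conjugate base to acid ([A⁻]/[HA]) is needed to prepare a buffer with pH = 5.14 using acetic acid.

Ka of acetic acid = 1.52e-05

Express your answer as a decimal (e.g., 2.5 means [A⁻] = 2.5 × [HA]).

pKa = -log(1.52e-05) = 4.8182. pH = pKa + log([A⁻]/[HA]), so log([A⁻]/[HA]) = pH − pKa = 5.14 − 4.8182 = 0.3218. [A⁻]/[HA] = 10^(0.3218) = 2.10

[A⁻]/[HA] = 2.10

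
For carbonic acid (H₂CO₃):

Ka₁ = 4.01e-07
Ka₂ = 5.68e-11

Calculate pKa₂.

pKa₂ = -log(Ka₂) = -log(5.68e-11) = 10.25.

pK_{a2} = 10.25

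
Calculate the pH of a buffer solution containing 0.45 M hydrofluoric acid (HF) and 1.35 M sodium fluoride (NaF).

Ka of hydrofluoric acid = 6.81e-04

pKa = -log(6.81e-04) = 3.17. pH = pKa + log([A⁻]/[HA]) = 3.17 + log(1.35/0.45)

pH = 3.64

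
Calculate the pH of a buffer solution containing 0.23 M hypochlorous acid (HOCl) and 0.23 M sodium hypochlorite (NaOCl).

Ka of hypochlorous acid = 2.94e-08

pKa = -log(2.94e-08) = 7.53. pH = pKa + log([A⁻]/[HA]) = 7.53 + log(0.23/0.23)

pH = 7.53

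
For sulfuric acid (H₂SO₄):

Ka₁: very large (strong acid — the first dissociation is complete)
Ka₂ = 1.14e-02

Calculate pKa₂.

pKa₂ = -log(Ka₂) = -log(1.14e-02) = 1.94.

pK_{a2} = 1.94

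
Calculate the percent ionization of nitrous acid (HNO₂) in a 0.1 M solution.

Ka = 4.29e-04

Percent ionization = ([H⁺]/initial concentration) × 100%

Using Ka equilibrium: x² + Ka×x - Ka×C = 0. Solving: [H⁺] = 6.3388e-03. Percent = (6.3388e-03/0.1) × 100

Percent ionization = 6.34%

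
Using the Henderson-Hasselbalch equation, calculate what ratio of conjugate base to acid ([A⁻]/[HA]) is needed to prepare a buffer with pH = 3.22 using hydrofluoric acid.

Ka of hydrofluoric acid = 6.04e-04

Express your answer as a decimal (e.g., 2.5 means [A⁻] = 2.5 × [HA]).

pKa = -log(6.04e-04) = 3.2190. pH = pKa + log([A⁻]/[HA]), so log([A⁻]/[HA]) = pH − pKa = 3.22 − 3.2190 = 0.0010. [A⁻]/[HA] = 10^(0.0010) = 1.00

[A⁻]/[HA] = 1.00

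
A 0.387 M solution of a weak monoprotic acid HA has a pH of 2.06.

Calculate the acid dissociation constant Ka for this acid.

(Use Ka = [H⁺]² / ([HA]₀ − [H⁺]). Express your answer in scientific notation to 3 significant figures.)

[H⁺] = 10^(−pH) = 10^(−2.06) = 8.710e-03 M. For HA ⇌ H⁺ + A⁻, Ka = [H⁺][A⁻]/[HA] = [H⁺]² / ([HA]₀ − [H⁺]) = (8.710e-03)² / (0.387 − 8.710e-03) = 2.01e-04.

K_a = 2.01e-04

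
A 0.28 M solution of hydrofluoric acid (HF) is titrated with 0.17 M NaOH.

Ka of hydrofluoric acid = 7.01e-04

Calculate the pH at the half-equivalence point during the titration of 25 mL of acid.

At half-equivalence [HA] = [A⁻], so Henderson-Hasselbalch gives pH = pKa = -log(7.01e-04) = 3.15.

pH = pKa = 3.15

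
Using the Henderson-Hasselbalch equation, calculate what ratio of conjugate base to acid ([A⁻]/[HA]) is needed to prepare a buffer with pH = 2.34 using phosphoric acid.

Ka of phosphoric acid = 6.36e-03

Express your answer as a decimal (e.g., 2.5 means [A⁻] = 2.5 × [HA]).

pKa = -log(6.36e-03) = 2.1965. pH = pKa + log([A⁻]/[HA]), so log([A⁻]/[HA]) = pH − pKa = 2.34 − 2.1965 = 0.1435. [A⁻]/[HA] = 10^(0.1435) = 1.39

[A⁻]/[HA] = 1.39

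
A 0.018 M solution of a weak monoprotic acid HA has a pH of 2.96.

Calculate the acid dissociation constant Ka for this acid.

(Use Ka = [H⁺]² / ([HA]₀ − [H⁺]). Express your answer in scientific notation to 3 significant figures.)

[H⁺] = 10^(−pH) = 10^(−2.96) = 1.096e-03 M. For HA ⇌ H⁺ + A⁻, Ka = [H⁺][A⁻]/[HA] = [H⁺]² / ([HA]₀ − [H⁺]) = (1.096e-03)² / (0.018 − 1.096e-03) = 7.11e-05.

K_a = 7.11e-05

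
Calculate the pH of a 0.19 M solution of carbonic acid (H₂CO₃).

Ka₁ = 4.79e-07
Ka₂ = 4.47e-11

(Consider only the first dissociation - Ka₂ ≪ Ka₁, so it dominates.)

First dissociation dominates. From Ka₁ = [H⁺][HA⁻]/[H₂A], x² + Ka₁·x − Ka₁·C = 0 with C = 0.19 M and Ka₁ = 4.79e-07. Solving: [H⁺] = (−Ka₁ + √(Ka₁² + 4·Ka₁·C)) / 2 = 3.0144e-04 M. pH = -log(3.0144e-04) = 3.52.

pH = 3.52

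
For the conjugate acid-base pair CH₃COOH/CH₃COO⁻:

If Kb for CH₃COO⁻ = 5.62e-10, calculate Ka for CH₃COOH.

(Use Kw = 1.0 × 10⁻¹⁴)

For a conjugate pair Ka × Kb = Kw, so Ka = Kw/Kb = 1.0 × 10⁻¹⁴ / 5.62e-10 = 1.78e-05.

K_a = 1.78e-05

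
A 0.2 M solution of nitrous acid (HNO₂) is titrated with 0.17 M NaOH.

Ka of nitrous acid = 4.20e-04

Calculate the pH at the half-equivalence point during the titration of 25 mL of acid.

At half-equivalence [HA] = [A⁻], so Henderson-Hasselbalch gives pH = pKa = -log(4.20e-04) = 3.38.

pH = pKa = 3.38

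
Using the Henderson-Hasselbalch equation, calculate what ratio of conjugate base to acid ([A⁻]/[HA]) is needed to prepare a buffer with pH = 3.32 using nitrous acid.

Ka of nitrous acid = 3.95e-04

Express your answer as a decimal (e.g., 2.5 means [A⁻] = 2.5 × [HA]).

pKa = -log(3.95e-04) = 3.4034. pH = pKa + log([A⁻]/[HA]), so log([A⁻]/[HA]) = pH − pKa = 3.32 − 3.4034 = -0.0834. [A⁻]/[HA] = 10^(-0.0834) = 0.825

[A⁻]/[HA] = 0.825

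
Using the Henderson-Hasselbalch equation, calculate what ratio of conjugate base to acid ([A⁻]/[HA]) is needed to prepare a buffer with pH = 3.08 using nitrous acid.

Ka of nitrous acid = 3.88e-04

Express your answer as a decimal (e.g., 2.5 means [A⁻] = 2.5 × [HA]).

pKa = -log(3.88e-04) = 3.4112. pH = pKa + log([A⁻]/[HA]), so log([A⁻]/[HA]) = pH − pKa = 3.08 − 3.4112 = -0.3312. [A⁻]/[HA] = 10^(-0.3312) = 0.466

[A⁻]/[HA] = 0.466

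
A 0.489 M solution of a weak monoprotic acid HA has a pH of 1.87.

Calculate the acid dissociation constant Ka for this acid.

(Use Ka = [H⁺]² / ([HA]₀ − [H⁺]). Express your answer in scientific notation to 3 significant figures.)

[H⁺] = 10^(−pH) = 10^(−1.87) = 1.349e-02 M. For HA ⇌ H⁺ + A⁻, Ka = [H⁺][A⁻]/[HA] = [H⁺]² / ([HA]₀ − [H⁺]) = (1.349e-02)² / (0.489 − 1.349e-02) = 3.83e-04.

K_a = 3.83e-04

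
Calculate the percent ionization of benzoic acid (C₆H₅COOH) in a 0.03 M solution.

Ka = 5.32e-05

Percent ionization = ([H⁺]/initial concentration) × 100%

Using Ka equilibrium: x² + Ka×x - Ka×C = 0. Solving: [H⁺] = 1.2370e-03. Percent = (1.2370e-03/0.03) × 100

Percent ionization = 4.12%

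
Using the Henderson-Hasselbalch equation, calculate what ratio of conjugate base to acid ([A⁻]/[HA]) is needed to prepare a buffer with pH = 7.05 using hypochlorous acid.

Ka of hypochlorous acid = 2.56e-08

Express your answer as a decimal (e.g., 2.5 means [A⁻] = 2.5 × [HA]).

pKa = -log(2.56e-08) = 7.5918. pH = pKa + log([A⁻]/[HA]), so log([A⁻]/[HA]) = pH − pKa = 7.05 − 7.5918 = -0.5418. [A⁻]/[HA] = 10^(-0.5418) = 0.287

[A⁻]/[HA] = 0.287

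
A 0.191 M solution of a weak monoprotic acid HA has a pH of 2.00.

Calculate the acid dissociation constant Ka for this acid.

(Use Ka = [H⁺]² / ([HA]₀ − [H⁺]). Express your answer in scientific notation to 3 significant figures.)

[H⁺] = 10^(−pH) = 10^(−2.00) = 1.000e-02 M. For HA ⇌ H⁺ + A⁻, Ka = [H⁺][A⁻]/[HA] = [H⁺]² / ([HA]₀ − [H⁺]) = (1.000e-02)² / (0.191 − 1.000e-02) = 5.52e-04.

K_a = 5.52e-04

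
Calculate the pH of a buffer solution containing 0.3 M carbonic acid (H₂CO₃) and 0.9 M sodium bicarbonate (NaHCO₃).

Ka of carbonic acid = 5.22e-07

pKa = -log(5.22e-07) = 6.28. pH = pKa + log([A⁻]/[HA]) = 6.28 + log(0.9/0.3)

pH = 6.76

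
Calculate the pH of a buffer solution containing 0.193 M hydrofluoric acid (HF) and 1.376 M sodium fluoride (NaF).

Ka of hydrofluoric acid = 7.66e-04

pKa = -log(7.66e-04) = 3.12. pH = pKa + log([A⁻]/[HA]) = 3.12 + log(1.376/0.193)

pH = 3.97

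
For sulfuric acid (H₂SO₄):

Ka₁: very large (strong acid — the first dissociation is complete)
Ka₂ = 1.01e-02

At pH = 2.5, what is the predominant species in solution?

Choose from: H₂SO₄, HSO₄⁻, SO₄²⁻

The first dissociation is complete, so H₂SO₄ itself is never the predominant species in water; pKa₂ = -log(1.01e-02) = 2.00. For a polyprotic acid the predominant species crosses at each pKa: below pKa_n the protonated form dominates, above it the deprotonated form does. At pH = 2.5, the predominant species is SO₄²⁻.

SO₄²⁻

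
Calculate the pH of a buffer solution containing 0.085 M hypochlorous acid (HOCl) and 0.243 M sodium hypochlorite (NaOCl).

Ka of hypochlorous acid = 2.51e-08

pKa = -log(2.51e-08) = 7.60. pH = pKa + log([A⁻]/[HA]) = 7.60 + log(0.243/0.085)

pH = 8.06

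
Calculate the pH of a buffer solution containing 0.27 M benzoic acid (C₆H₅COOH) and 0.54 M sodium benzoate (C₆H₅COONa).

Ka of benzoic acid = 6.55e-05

pKa = -log(6.55e-05) = 4.18. pH = pKa + log([A⁻]/[HA]) = 4.18 + log(0.54/0.27)

pH = 4.48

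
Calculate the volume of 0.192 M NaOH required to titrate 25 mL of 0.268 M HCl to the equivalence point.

At equivalence: moles acid = moles base. moles HCl = 0.268 × 25/1000 = 0.0067 mol. V_base = moles / 0.192 × 1000 = 34.9 mL.

V_{base} = 34.9 mL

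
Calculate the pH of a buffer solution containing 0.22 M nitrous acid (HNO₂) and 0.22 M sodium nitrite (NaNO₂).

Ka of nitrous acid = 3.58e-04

pKa = -log(3.58e-04) = 3.45. pH = pKa + log([A⁻]/[HA]) = 3.45 + log(0.22/0.22)

pH = 3.45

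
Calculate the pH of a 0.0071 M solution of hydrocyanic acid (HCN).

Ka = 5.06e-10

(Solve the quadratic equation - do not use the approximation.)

x² + Ka×x - Ka×C = 0. Using quadratic formula: [H⁺] = 1.8952e-06

pH = 5.72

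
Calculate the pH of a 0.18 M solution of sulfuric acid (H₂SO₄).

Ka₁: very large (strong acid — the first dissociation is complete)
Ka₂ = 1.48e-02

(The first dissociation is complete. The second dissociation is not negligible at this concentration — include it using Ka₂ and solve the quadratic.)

First dissociation is complete: [H⁺]₀ = [HSO₄⁻]₀ = C = 0.18 M. Second dissociation HSO₄⁻ ⇌ H⁺ + SO₄²⁻: let x = [SO₄²⁻]. Ka₂ = (C + x)·x / (C − x) = 1.48e-02 → x² + (C + Ka₂)·x − Ka₂·C = 0 → x² + 0.19480·x − 2.664e-03 = 0. x = (−0.19480 + √(0.19480² + 4 × 2.664e-03)) / 2 = 1.2830e-02 M. [H⁺] = C + x = 0.18 + 1.2830e-02 = 1.9283e-01 M. pH = -log(1.9283e-01) = 0.71.

pH = 0.71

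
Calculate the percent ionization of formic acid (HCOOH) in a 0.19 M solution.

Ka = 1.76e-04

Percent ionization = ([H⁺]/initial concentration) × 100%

Using Ka equilibrium: x² + Ka×x - Ka×C = 0. Solving: [H⁺] = 5.6954e-03. Percent = (5.6954e-03/0.19) × 100

Percent ionization = 3%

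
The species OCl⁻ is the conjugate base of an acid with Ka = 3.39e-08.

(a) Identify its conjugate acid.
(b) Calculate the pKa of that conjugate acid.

(a) The conjugate acid is formed by adding one H⁺ to OCl⁻, giving HOCl. (b) pKa = -log(Ka) = -log(3.39e-08) = 7.47.

Conjugate acid: HOCl; pK_a = 7.47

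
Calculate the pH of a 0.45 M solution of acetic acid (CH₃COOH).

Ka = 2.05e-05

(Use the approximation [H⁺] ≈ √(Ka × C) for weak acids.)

[H⁺] = √(Ka × C) = √(2.05e-05 × 0.45) = 3.0373e-03. pH = -log(3.0373e-03)

pH = 2.52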